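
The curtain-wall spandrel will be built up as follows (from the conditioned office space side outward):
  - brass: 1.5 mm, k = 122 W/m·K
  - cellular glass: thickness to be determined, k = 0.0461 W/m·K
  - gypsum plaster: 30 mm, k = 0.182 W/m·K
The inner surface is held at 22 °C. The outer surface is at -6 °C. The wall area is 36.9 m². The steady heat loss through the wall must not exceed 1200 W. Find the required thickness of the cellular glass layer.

Thermal resistances in series:
R_brass = L/(kA) = 0.0015/(122×36.9) = 3.332×10^-7 K/W
R_gypsum plaster = L/(kA) = 0.03/(0.182×36.9) = 0.004467 K/W
Sum of the known resistances R_other = 0.004467 K/W
Required total resistance R_tot = ΔT/Q_allow = 28/1200 = 0.02333 K/W
R_cellular glass = R_tot − R_other = 0.01887 K/W
L = R·k·A = 0.01887×0.0461×36.9

L ≈ 32.1 mm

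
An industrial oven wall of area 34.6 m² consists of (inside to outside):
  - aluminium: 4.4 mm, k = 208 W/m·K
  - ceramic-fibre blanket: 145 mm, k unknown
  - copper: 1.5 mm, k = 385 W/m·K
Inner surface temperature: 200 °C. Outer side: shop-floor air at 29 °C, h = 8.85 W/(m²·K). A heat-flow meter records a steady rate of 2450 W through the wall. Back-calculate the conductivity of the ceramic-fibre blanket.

Treating each layer as a thermal resistance in series:
R_aluminium = L/(kA) = 0.0044/(208×34.6) = 6.114×10^-7 K/W
R_copper = L/(kA) = 0.0015/(385×34.6) = 1.126×10^-7 K/W
R_outer film = 1/(h_o·A) = 1/(8.85×34.6) = 0.003266 K/W
Sum of known resistances R_other = 0.003266 K/W
Total R = ΔT/Q = 171/2450 = 0.0698 K/W
R_ceramic-fibre blanket = R_total − R_other = 0.06653 K/W
k = L/(R·A) = 0.145/(0.06653×34.6)

k ≈ 0.063 W/(m·K)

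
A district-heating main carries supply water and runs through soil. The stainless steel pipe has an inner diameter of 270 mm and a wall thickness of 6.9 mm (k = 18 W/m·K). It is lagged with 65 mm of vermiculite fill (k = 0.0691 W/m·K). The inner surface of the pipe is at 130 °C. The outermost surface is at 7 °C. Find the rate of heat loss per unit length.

Cylindrical conduction, so R = ln(r₂/r₁)/(2πkL) per layer, in series:
R_stainless steel pipe wall = ln(141.9/135)/(2π×18×1) = 4.408×10^-4 K/W
R_vermiculite fill = ln(206.9/141.9)/(2π×0.0691×1) = 0.8686 K/W
R_total = 0.869 K/W
Q = ΔT/R_total = 123/0.869

q′ ≈ 142 W/m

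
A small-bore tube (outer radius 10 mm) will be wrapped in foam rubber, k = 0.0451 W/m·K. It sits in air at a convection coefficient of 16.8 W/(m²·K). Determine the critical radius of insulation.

r_cr ≈ 2.68 mm

For a cylinder r_cr = k/h = 0.0451/16.8
r_cr = 2.68 mm; since the bare radius (10 mm) is above r_cr, any added insulation will reduce heat loss.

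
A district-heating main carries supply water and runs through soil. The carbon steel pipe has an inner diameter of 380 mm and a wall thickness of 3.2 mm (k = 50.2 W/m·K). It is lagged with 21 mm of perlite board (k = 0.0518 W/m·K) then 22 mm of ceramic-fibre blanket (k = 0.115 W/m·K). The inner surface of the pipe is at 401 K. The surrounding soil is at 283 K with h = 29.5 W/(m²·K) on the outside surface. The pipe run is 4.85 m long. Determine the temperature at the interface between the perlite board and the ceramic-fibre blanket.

Radial resistances (cylindrical: R_cond = ln(r_o/r_i)/(2πkL), R_conv = 1/(h·2πrL)):
R_carbon steel pipe wall = ln(193.2/190)/(2π×50.2×4.85) = 1.092×10^-5 K/W
R_perlite board = ln(214.2/193.2)/(2π×0.0518×4.85) = 0.06537 K/W
R_ceramic-fibre blanket = ln(236.2/214.2)/(2π×0.115×4.85) = 0.0279 K/W
R_outer film = 1/(h_o·2πr_oL) = 1/(29.5×2π×0.2362×4.85) = 0.00471 K/W
R_total = 0.09799 K/W
Q = ΔT/R_total = 118/0.09799
Q = 1200 W
T_interface = T_inner − Q·ΣR(inner→interface) = 401 − 1200×0.06538

T ≈ 322 K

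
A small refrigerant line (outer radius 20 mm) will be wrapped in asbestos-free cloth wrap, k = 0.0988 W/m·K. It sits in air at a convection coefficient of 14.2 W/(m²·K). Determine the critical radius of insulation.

r_cr ≈ 6.96 mm

For a cylinder r_cr = k/h = 0.0988/14.2
r_cr = 6.96 mm; since the bare radius (20 mm) is above r_cr, any added insulation will reduce heat loss.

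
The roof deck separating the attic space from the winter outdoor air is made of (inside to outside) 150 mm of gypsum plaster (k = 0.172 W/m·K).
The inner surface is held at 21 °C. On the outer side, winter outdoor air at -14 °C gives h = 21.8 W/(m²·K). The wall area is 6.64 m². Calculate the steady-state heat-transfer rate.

Thermal resistances in series:
R_gypsum plaster = L/(kA) = 0.15/(0.172×6.64) = 0.1313 K/W
R_outer film = 1/(h_o·A) = 1/(21.8×6.64) = 0.006908 K/W
R_total = 0.1382 K/W
Q = ΔT / R_total = 35 / 0.1382

Q ≈ 253 W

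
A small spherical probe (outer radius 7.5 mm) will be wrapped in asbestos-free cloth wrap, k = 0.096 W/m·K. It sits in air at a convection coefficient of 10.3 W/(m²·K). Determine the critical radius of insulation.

For a sphere r_cr = 2k/h = 2×0.096/10.3
r_cr = 18.6 mm; since the bare radius (7.5 mm) is below r_cr, adding a thin layer of insulation will *increase* heat loss.

r_cr ≈ 18.6 mm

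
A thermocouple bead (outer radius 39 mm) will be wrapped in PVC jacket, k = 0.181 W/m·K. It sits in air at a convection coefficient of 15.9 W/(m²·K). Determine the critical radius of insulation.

For a sphere r_cr = 2k/h = 2×0.181/15.9
r_cr = 22.8 mm; since the bare radius (39 mm) is above r_cr, any added insulation will reduce heat loss.

r_cr ≈ 22.8 mm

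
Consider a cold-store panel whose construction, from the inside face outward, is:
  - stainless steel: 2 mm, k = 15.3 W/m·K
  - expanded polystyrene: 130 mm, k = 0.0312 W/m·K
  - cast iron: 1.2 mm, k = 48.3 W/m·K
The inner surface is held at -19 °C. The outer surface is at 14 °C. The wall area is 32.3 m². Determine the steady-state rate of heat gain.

Q ≈ 256 W

Treating each layer as a thermal resistance in series:
R_stainless steel = L/(kA) = 0.002/(15.3×32.3) = 4.047×10^-6 K/W
R_expanded polystyrene = L/(kA) = 0.13/(0.0312×32.3) = 0.129 K/W
R_cast iron = L/(kA) = 0.0012/(48.3×32.3) = 7.692×10^-7 K/W
R_total = 0.129 K/W
Q = ΔT / R_total = 33 / 0.129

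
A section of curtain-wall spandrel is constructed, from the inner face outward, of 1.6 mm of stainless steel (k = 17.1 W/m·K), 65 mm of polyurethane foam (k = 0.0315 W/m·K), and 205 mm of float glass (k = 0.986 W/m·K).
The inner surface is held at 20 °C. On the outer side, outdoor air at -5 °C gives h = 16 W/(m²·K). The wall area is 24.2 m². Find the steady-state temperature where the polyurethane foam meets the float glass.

Treating each layer as a thermal resistance in series:
R_stainless steel = L/(kA) = 0.0016/(17.1×24.2) = 3.866×10^-6 K/W
R_polyurethane foam = L/(kA) = 0.065/(0.0315×24.2) = 0.08527 K/W
R_float glass = L/(kA) = 0.205/(0.986×24.2) = 0.008591 K/W
R_outer film = 1/(h_o·A) = 1/(16×24.2) = 0.002583 K/W
R_total = 0.09645 K/W;  Q = ΔT/R_total = 25/0.09645 = 259.2 W
T_interface = T_inner − Q·ΣR(inner→interface) = 20 − 259×0.08527

T ≈ -2.1 °C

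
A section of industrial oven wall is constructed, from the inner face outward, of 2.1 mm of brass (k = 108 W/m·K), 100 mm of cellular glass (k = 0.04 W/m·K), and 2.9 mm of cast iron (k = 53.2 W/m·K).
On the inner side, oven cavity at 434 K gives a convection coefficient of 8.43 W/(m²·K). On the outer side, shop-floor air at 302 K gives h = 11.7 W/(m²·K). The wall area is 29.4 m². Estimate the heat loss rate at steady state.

Using the resistance-network approach (series):
R_inner film = 1/(h_i·A) = 1/(8.43×29.4) = 0.004035 K/W
R_brass = L/(kA) = 0.0021/(108×29.4) = 6.614×10^-7 K/W
R_cellular glass = L/(kA) = 0.1/(0.04×29.4) = 0.08503 K/W
R_cast iron = L/(kA) = 0.0029/(53.2×29.4) = 1.854×10^-6 K/W
R_outer film = 1/(h_o·A) = 1/(11.7×29.4) = 0.002907 K/W
R_total = 0.09198 K/W
Q = ΔT / R_total = 132 / 0.09198

Q ≈ 1440 W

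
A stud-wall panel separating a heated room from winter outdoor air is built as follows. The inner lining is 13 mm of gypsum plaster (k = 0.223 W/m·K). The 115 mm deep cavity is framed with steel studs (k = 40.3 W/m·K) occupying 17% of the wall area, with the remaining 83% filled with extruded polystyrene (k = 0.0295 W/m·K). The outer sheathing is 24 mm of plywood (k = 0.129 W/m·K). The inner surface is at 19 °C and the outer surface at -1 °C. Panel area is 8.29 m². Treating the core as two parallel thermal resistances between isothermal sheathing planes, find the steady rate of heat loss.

Sheathing layers in series; stud and cavity paths in parallel between them.
R_inner = 0.013/(0.223×8.29) = 0.007032 K/W
R_stud  = 0.115/(40.3×0.17×8.29) = 0.002025 K/W
R_cav   = 0.115/(0.0295×0.83×8.29) = 0.5666 K/W
1/R_core = 1/R_stud + 1/R_cav → R_core = 0.002018 K/W
R_outer = 0.024/(0.129×8.29) = 0.02244 K/W
R_total = 0.03149 K/W
Q = ΔT/R_total = 20/0.03149

Q ≈ 635 W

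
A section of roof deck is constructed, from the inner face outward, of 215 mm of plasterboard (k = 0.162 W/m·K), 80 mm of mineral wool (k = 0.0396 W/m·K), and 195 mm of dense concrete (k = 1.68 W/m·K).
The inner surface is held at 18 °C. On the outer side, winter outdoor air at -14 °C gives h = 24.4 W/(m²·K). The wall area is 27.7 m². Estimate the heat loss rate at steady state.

Model the wall as resistances in series:
R_plasterboard = L/(kA) = 0.215/(0.162×27.7) = 0.04791 K/W
R_mineral wool = L/(kA) = 0.08/(0.0396×27.7) = 0.07293 K/W
R_dense concrete = L/(kA) = 0.195/(1.68×27.7) = 0.00419 K/W
R_outer film = 1/(h_o·A) = 1/(24.4×27.7) = 0.00148 K/W
R_total = 0.1265 K/W
Q = ΔT / R_total = 32 / 0.1265

Q ≈ 253 W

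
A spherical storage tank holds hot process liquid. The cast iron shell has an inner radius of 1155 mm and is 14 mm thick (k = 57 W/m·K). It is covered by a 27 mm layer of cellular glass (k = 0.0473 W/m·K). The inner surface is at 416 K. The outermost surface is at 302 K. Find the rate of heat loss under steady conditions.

Q ≈ 3510 W

Radial (spherical) resistances in series:
R_cast iron shell = (1/1.155 − 1/1.169)/(4π×57) = 1.448×10^-5 K/W
R_cellular glass = (1/1.169 − 1/1.196)/(4π×0.0473) = 0.03249 K/W
R_total = 0.0325 K/W
Q = ΔT/R_total = 114/0.0325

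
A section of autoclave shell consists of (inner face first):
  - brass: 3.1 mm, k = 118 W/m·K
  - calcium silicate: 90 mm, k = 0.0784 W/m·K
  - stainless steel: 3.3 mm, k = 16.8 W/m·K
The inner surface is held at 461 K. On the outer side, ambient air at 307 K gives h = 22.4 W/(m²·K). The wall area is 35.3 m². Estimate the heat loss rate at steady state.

Q ≈ 4560 W

Treating each layer as a thermal resistance in series:
R_brass = L/(kA) = 0.0031/(118×35.3) = 7.442×10^-7 K/W
R_calcium silicate = L/(kA) = 0.09/(0.0784×35.3) = 0.03252 K/W
R_stainless steel = L/(kA) = 0.0033/(16.8×35.3) = 5.565×10^-6 K/W
R_outer film = 1/(h_o·A) = 1/(22.4×35.3) = 0.001265 K/W
R_total = 0.03379 K/W
Q = ΔT / R_total = 154 / 0.03379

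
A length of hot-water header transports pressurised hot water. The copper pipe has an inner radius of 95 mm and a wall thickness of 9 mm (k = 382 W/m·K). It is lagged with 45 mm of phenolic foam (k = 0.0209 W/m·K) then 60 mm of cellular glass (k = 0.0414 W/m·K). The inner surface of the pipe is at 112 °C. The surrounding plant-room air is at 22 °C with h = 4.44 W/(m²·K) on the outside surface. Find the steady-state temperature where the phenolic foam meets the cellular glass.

T ≈ 53.5 °C

Per-layer cylindrical resistances, series-summed:
R_copper pipe wall = ln(104/95)/(2π×382×1) = 3.771×10^-5 K/W
R_phenolic foam = ln(149/104)/(2π×0.0209×1) = 2.738 K/W
R_cellular glass = ln(209/149)/(2π×0.0414×1) = 1.301 K/W
R_outer film = 1/(h_o·2πr_oL) = 1/(4.44×2π×0.209×1) = 0.1715 K/W
R_total = 4.21 K/W
Q = ΔT/R_total = 90/4.21
Q = 21.4 W/m
T_interface = T_inner − Q·ΣR(inner→interface) = 112 − 21.4×2.738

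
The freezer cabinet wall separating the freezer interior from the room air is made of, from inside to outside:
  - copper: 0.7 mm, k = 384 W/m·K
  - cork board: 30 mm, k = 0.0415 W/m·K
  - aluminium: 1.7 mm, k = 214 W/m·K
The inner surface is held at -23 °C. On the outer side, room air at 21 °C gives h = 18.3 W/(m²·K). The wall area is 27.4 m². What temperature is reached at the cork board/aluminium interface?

T ≈ 17.9 °C

Thermal resistances in series:
R_copper = L/(kA) = 0.0007/(384×27.4) = 6.653×10^-8 K/W
R_cork board = L/(kA) = 0.03/(0.0415×27.4) = 0.02638 K/W
R_aluminium = L/(kA) = 0.0017/(214×27.4) = 2.899×10^-7 K/W
R_outer film = 1/(h_o·A) = 1/(18.3×27.4) = 0.001994 K/W
R_total = 0.02838 K/W;  Q = ΔT/R_total = 44/0.02838 = 1551 W
T_interface = T_inner + Q·ΣR(inner→interface) = -23 + 1550×0.02638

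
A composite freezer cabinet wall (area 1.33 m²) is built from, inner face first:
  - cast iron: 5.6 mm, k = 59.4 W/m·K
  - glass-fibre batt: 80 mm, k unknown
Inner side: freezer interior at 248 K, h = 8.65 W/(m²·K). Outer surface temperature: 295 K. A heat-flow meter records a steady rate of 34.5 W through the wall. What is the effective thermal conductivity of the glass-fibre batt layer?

k ≈ 0.0472 W/(m·K)

Model the wall as resistances in series:
R_inner film = 1/(h_i·A) = 1/(8.65×1.33) = 0.08692 K/W
R_cast iron = L/(kA) = 0.0056/(59.4×1.33) = 7.088×10^-5 K/W
Sum of known resistances R_other = 0.08699 K/W
Total R = ΔT/Q = 47/34.5 = 1.362 K/W
R_glass-fibre batt = R_total − R_other = 1.275 K/W
k = L/(R·A) = 0.08/(1.275×1.33)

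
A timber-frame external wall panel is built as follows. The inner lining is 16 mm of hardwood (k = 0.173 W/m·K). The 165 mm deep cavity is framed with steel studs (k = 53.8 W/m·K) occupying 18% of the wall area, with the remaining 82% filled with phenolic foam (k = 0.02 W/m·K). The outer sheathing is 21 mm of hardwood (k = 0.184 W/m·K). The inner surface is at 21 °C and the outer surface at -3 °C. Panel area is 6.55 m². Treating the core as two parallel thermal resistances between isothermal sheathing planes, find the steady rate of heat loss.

Sheathing layers in series; stud and cavity paths in parallel between them.
R_inner = 0.016/(0.173×6.55) = 0.01412 K/W
R_stud  = 0.165/(53.8×0.18×6.55) = 0.002601 K/W
R_cav   = 0.165/(0.02×0.82×6.55) = 1.536 K/W
1/R_core = 1/R_stud + 1/R_cav → R_core = 0.002597 K/W
R_outer = 0.021/(0.184×6.55) = 0.01742 K/W
R_total = 0.03414 K/W
Q = ΔT/R_total = 24/0.03414

Q ≈ 703 W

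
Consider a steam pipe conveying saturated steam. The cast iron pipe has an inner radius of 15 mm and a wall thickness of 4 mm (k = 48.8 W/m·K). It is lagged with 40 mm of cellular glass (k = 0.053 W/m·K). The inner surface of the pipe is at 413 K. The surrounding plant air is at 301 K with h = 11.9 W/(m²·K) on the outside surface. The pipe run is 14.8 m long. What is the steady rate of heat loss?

Treating each annulus and film as a series resistance:
R_cast iron pipe wall = ln(19/15)/(2π×48.8×14.8) = 5.209×10^-5 K/W
R_cellular glass = ln(59/19)/(2π×0.053×14.8) = 0.2299 K/W
R_outer film = 1/(h_o·2πr_oL) = 1/(11.9×2π×0.059×14.8) = 0.01532 K/W
R_total = 0.2453 K/W
Q = ΔT/R_total = 112/0.2453

Q ≈ 457 W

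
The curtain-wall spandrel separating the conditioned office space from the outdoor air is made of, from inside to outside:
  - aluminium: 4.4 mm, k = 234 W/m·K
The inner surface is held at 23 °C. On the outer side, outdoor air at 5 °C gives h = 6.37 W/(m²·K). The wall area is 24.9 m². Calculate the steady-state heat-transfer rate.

Model the wall as resistances in series:
R_aluminium = L/(kA) = 0.0044/(234×24.9) = 7.552×10^-7 K/W
R_outer film = 1/(h_o·A) = 1/(6.37×24.9) = 0.006305 K/W
R_total = 0.006305 K/W
Q = ΔT / R_total = 18 / 0.006305

Q ≈ 2850 W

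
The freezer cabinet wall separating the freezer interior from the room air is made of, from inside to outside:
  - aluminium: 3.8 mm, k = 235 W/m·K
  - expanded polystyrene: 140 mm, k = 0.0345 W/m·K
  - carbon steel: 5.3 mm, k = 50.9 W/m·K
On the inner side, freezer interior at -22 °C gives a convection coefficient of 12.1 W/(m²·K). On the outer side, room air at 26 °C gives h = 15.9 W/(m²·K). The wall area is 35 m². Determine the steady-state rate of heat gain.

Series thermal resistances:
R_inner film = 1/(h_i·A) = 1/(12.1×35) = 0.002361 K/W
R_aluminium = L/(kA) = 0.0038/(235×35) = 4.62×10^-7 K/W
R_expanded polystyrene = L/(kA) = 0.14/(0.0345×35) = 0.1159 K/W
R_carbon steel = L/(kA) = 0.0053/(50.9×35) = 2.975×10^-6 K/W
R_outer film = 1/(h_o·A) = 1/(15.9×35) = 0.001797 K/W
R_total = 0.1201 K/W
Q = ΔT / R_total = 48 / 0.1201

Q ≈ 400 W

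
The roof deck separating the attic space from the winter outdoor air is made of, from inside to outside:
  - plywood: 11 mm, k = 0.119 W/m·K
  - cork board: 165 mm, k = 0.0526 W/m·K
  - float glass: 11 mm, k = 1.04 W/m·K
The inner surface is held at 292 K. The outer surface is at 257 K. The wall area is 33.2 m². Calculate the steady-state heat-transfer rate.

Thermal resistances in series:
R_plywood = L/(kA) = 0.011/(0.119×33.2) = 0.002784 K/W
R_cork board = L/(kA) = 0.165/(0.0526×33.2) = 0.09448 K/W
R_float glass = L/(kA) = 0.011/(1.04×33.2) = 3.186×10^-4 K/W
R_total = 0.09759 K/W
Q = ΔT / R_total = 35 / 0.09759

Q ≈ 359 W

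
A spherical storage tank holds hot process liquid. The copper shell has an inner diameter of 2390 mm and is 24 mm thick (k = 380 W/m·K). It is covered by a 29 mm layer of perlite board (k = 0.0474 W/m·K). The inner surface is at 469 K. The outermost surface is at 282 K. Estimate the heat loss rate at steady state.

Q ≈ 5840 W

Spherical conduction: R = (1/r_in − 1/r_out)/(4πk) per layer; series-sum.
R_copper shell = (1/1.195 − 1/1.219)/(4π×380) = 3.45×10^-6 K/W
R_perlite board = (1/1.219 − 1/1.248)/(4π×0.0474) = 0.032 K/W
R_total = 0.03201 K/W
Q = ΔT/R_total = 187/0.03201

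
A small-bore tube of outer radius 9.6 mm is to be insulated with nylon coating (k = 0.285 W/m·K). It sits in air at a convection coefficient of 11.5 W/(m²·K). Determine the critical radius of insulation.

r_cr ≈ 24.8 mm

For a cylinder r_cr = k/h = 0.285/11.5
r_cr = 24.8 mm; since the bare radius (9.6 mm) is below r_cr, adding a thin layer of insulation will *increase* heat loss.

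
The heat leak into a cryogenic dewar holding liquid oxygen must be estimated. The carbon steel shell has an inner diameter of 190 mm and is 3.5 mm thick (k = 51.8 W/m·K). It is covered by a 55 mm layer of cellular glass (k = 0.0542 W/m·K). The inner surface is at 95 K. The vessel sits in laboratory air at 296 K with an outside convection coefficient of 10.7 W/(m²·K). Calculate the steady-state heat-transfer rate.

Q ≈ 35.5 W

Radial (spherical) resistances in series:
R_carbon steel shell = (1/0.095 − 1/0.0985)/(4π×51.8) = 5.746×10^-4 K/W
R_cellular glass = (1/0.0985 − 1/0.1535)/(4π×0.0542) = 5.341 K/W
R_outer film = 1/(h·4πr_o²) = 1/(10.7×4π×0.1535²) = 0.3156 K/W
R_total = 5.657 K/W
Q = ΔT/R_total = 201/5.657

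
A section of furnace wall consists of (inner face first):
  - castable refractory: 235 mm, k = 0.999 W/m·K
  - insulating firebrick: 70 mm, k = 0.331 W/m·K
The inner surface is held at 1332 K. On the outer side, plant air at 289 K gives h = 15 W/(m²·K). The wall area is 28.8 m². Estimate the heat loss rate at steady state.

Q ≈ 58500 W

Thermal resistances in series:
R_castable refractory = L/(kA) = 0.235/(0.999×28.8) = 0.008168 K/W
R_insulating firebrick = L/(kA) = 0.07/(0.331×28.8) = 0.007343 K/W
R_outer film = 1/(h_o·A) = 1/(15×28.8) = 0.002315 K/W
R_total = 0.01783 K/W
Q = ΔT / R_total = 1043 / 0.01783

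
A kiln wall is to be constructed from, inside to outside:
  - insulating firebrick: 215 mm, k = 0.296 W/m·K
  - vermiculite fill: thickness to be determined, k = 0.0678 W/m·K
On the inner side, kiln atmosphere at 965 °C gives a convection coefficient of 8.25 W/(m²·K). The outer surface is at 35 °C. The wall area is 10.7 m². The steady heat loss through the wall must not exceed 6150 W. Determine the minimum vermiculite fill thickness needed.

Using the resistance-network approach (series):
R_inner film = 1/(h_i·A) = 1/(8.25×10.7) = 0.01133 K/W
R_insulating firebrick = L/(kA) = 0.215/(0.296×10.7) = 0.06788 K/W
Sum of the known resistances R_other = 0.07921 K/W
Required total resistance R_tot = ΔT/Q_allow = 930/6150 = 0.1512 K/W
R_vermiculite fill = R_tot − R_other = 0.07201 K/W
L = R·k·A = 0.07201×0.0678×10.7

L ≈ 52.2 mm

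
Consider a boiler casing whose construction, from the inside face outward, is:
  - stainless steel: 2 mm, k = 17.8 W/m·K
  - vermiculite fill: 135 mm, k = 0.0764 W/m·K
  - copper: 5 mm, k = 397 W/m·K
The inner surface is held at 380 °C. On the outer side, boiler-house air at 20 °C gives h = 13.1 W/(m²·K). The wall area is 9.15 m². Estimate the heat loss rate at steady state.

Q ≈ 1790 W

Thermal resistances in series:
R_stainless steel = L/(kA) = 0.002/(17.8×9.15) = 1.228×10^-5 K/W
R_vermiculite fill = L/(kA) = 0.135/(0.0764×9.15) = 0.1931 K/W
R_copper = L/(kA) = 0.005/(397×9.15) = 1.376×10^-6 K/W
R_outer film = 1/(h_o·A) = 1/(13.1×9.15) = 0.008343 K/W
R_total = 0.2015 K/W
Q = ΔT / R_total = 360 / 0.2015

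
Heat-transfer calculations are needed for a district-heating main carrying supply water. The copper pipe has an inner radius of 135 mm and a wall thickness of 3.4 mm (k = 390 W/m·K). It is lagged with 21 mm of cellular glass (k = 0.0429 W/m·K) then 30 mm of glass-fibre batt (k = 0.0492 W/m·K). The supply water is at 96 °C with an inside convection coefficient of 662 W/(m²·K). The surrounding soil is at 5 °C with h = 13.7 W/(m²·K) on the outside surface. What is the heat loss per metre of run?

q′ ≈ 79.5 W/m

Per-layer cylindrical resistances, series-summed:
R_inner film = 1/(h_i·2πr₁L) = 1/(662×2π×0.135×1) = 0.001781 K/W
R_copper pipe wall = ln(138.4/135)/(2π×390×1) = 1.015×10^-5 K/W
R_cellular glass = ln(159.4/138.4)/(2π×0.0429×1) = 0.5241 K/W
R_glass-fibre batt = ln(189.4/159.4)/(2π×0.0492×1) = 0.5578 K/W
R_outer film = 1/(h_o·2πr_oL) = 1/(13.7×2π×0.1894×1) = 0.06134 K/W
R_total = 1.145 K/W
Q = ΔT/R_total = 91/1.145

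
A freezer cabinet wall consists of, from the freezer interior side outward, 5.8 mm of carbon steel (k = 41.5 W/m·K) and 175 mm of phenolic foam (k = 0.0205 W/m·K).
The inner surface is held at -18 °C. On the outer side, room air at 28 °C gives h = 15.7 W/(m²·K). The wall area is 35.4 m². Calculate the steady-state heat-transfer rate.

Using the resistance-network approach (series):
R_carbon steel = L/(kA) = 0.0058/(41.5×35.4) = 3.948×10^-6 K/W
R_phenolic foam = L/(kA) = 0.175/(0.0205×35.4) = 0.2411 K/W
R_outer film = 1/(h_o·A) = 1/(15.7×35.4) = 0.001799 K/W
R_total = 0.2429 K/W
Q = ΔT / R_total = 46 / 0.2429

Q ≈ 189 W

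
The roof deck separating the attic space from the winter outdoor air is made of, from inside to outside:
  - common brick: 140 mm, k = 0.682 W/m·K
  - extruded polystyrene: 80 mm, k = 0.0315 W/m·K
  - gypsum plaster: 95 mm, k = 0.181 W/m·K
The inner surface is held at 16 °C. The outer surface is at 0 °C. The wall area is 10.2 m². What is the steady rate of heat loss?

Model the wall as resistances in series:
R_common brick = L/(kA) = 0.14/(0.682×10.2) = 0.02013 K/W
R_extruded polystyrene = L/(kA) = 0.08/(0.0315×10.2) = 0.249 K/W
R_gypsum plaster = L/(kA) = 0.095/(0.181×10.2) = 0.05146 K/W
R_total = 0.3206 K/W
Q = ΔT / R_total = 16 / 0.3206

Q ≈ 49.9 W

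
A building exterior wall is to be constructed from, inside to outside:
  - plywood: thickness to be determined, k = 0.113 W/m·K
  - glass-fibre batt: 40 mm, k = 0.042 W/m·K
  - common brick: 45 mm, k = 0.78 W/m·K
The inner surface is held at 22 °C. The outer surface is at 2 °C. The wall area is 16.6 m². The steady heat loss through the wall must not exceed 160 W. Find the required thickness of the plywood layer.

L ≈ 120 mm

Series thermal resistances:
R_glass-fibre batt = L/(kA) = 0.04/(0.042×16.6) = 0.05737 K/W
R_common brick = L/(kA) = 0.045/(0.78×16.6) = 0.003475 K/W
Sum of the known resistances R_other = 0.06085 K/W
Required total resistance R_tot = ΔT/Q_allow = 20/160 = 0.125 K/W
R_plywood = R_tot − R_other = 0.06415 K/W
L = R·k·A = 0.06415×0.113×16.6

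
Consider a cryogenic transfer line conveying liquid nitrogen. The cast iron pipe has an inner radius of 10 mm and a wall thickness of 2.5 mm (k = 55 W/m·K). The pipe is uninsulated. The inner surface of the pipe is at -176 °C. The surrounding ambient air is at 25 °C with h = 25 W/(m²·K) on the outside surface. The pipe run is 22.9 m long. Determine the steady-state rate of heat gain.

Q ≈ 9030 W

Cylindrical conduction, so R = ln(r₂/r₁)/(2πkL) per layer, in series:
R_cast iron pipe wall = ln(12.5/10)/(2π×55×22.9) = 2.82×10^-5 K/W
R_outer film = 1/(h_o·2πr_oL) = 1/(25×2π×0.0125×22.9) = 0.02224 K/W
R_total = 0.02227 K/W
Q = ΔT/R_total = 201/0.02227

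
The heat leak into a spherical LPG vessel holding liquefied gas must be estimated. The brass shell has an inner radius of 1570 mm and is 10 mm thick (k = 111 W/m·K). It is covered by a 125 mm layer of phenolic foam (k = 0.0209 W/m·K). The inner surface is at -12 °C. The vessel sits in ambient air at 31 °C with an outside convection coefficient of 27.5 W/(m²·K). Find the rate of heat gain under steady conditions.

Q ≈ 242 W

Radial (spherical) resistances in series:
R_brass shell = (1/1.57 − 1/1.58)/(4π×111) = 2.89×10^-6 K/W
R_phenolic foam = (1/1.58 − 1/1.705)/(4π×0.0209) = 0.1767 K/W
R_outer film = 1/(h·4πr_o²) = 1/(27.5×4π×1.705²) = 9.954×10^-4 K/W
R_total = 0.1777 K/W
Q = ΔT/R_total = 43/0.1777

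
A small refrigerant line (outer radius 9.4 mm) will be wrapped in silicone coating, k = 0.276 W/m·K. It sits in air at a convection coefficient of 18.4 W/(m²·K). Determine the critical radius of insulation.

r_cr ≈ 15 mm

For a cylinder r_cr = k/h = 0.276/18.4
r_cr = 15 mm; since the bare radius (9.4 mm) is below r_cr, adding a thin layer of insulation will *increase* heat loss.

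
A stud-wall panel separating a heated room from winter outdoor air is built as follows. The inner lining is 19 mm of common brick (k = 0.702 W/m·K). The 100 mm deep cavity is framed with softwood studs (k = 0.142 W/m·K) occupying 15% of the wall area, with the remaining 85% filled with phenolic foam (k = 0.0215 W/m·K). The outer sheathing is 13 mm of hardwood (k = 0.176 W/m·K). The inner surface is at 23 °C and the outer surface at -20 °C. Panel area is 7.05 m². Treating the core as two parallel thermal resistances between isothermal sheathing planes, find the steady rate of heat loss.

Sheathing layers in series; stud and cavity paths in parallel between them.
R_inner = 0.019/(0.702×7.05) = 0.003839 K/W
R_stud  = 0.1/(0.142×0.15×7.05) = 0.6659 K/W
R_cav   = 0.1/(0.0215×0.85×7.05) = 0.7762 K/W
1/R_core = 1/R_stud + 1/R_cav → R_core = 0.3584 K/W
R_outer = 0.013/(0.176×7.05) = 0.01048 K/W
R_total = 0.3727 K/W
Q = ΔT/R_total = 43/0.3727

Q ≈ 115 W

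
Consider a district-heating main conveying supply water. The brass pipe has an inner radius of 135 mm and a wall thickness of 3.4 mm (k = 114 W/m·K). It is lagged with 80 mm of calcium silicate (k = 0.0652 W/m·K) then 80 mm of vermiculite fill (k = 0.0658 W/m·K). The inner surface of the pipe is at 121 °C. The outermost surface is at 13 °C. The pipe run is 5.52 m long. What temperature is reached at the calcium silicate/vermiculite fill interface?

Treating each annulus and film as a series resistance:
R_brass pipe wall = ln(138.4/135)/(2π×114×5.52) = 6.291×10^-6 K/W
R_calcium silicate = ln(218.4/138.4)/(2π×0.0652×5.52) = 0.2017 K/W
R_vermiculite fill = ln(298.4/218.4)/(2π×0.0658×5.52) = 0.1368 K/W
R_total = 0.3385 K/W
Q = ΔT/R_total = 108/0.3385
Q = 319 W
T_interface = T_inner − Q·ΣR(inner→interface) = 121 − 319×0.2017

T ≈ 56.6 °C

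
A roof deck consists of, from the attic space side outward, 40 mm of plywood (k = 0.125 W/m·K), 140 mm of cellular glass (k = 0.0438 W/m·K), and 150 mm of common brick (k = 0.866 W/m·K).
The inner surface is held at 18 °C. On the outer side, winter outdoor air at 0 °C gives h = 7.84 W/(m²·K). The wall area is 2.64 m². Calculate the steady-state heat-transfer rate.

Using the resistance-network approach (series):
R_plywood = L/(kA) = 0.04/(0.125×2.64) = 0.1212 K/W
R_cellular glass = L/(kA) = 0.14/(0.0438×2.64) = 1.211 K/W
R_common brick = L/(kA) = 0.15/(0.866×2.64) = 0.06561 K/W
R_outer film = 1/(h_o·A) = 1/(7.84×2.64) = 0.04831 K/W
R_total = 1.446 K/W
Q = ΔT / R_total = 18 / 1.446

Q ≈ 12.4 W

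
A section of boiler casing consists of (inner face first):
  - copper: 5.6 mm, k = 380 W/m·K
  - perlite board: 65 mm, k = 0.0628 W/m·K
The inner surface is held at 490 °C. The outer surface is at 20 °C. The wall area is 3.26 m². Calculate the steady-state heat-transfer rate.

Model the wall as resistances in series:
R_copper = L/(kA) = 0.0056/(380×3.26) = 4.521×10^-6 K/W
R_perlite board = L/(kA) = 0.065/(0.0628×3.26) = 0.3175 K/W
R_total = 0.3175 K/W
Q = ΔT / R_total = 470 / 0.3175

Q ≈ 1480 W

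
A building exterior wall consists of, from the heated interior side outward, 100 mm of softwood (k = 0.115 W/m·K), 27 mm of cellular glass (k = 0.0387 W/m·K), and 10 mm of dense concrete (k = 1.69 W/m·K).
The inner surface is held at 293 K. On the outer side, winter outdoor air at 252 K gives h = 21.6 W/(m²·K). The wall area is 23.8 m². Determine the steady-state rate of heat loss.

Series thermal resistances:
R_softwood = L/(kA) = 0.1/(0.115×23.8) = 0.03654 K/W
R_cellular glass = L/(kA) = 0.027/(0.0387×23.8) = 0.02931 K/W
R_dense concrete = L/(kA) = 0.01/(1.69×23.8) = 2.486×10^-4 K/W
R_outer film = 1/(h_o·A) = 1/(21.6×23.8) = 0.001945 K/W
R_total = 0.06804 K/W
Q = ΔT / R_total = 41 / 0.06804

Q ≈ 603 W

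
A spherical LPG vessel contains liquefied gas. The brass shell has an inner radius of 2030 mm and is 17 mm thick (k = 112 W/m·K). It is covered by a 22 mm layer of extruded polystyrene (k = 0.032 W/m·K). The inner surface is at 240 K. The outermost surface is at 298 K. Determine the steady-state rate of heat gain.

Q ≈ 4490 W

Radial (spherical) resistances in series:
R_brass shell = (1/2.03 − 1/2.047)/(4π×112) = 2.907×10^-6 K/W
R_extruded polystyrene = (1/2.047 − 1/2.069)/(4π×0.032) = 0.01292 K/W
R_total = 0.01292 K/W
Q = ΔT/R_total = 58/0.01292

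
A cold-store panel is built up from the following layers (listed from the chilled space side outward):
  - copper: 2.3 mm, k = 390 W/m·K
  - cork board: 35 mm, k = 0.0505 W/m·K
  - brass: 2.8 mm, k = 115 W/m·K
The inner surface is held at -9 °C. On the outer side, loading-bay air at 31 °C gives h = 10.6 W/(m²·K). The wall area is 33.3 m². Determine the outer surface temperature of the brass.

T ≈ 26.2 °C

Treating each layer as a thermal resistance in series:
R_copper = L/(kA) = 0.0023/(390×33.3) = 1.771×10^-7 K/W
R_cork board = L/(kA) = 0.035/(0.0505×33.3) = 0.02081 K/W
R_brass = L/(kA) = 0.0028/(115×33.3) = 7.312×10^-7 K/W
R_outer film = 1/(h_o·A) = 1/(10.6×33.3) = 0.002833 K/W
R_total = 0.02365 K/W;  Q = ΔT/R_total = 40/0.02365 = 1692 W
T_interface = T_inner + Q·ΣR(inner→interface) = -9 + 1690×0.02081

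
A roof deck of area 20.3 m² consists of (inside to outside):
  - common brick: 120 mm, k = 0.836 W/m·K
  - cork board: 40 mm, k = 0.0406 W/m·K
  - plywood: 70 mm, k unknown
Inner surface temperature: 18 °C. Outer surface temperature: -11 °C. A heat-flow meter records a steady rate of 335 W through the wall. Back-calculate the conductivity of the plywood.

k ≈ 0.111 W/(m·K)

Series thermal resistances:
R_common brick = L/(kA) = 0.12/(0.836×20.3) = 0.007071 K/W
R_cork board = L/(kA) = 0.04/(0.0406×20.3) = 0.04853 K/W
Sum of known resistances R_other = 0.0556 K/W
Total R = ΔT/Q = 29/335 = 0.08657 K/W
R_plywood = R_total − R_other = 0.03096 K/W
k = L/(R·A) = 0.07/(0.03096×20.3)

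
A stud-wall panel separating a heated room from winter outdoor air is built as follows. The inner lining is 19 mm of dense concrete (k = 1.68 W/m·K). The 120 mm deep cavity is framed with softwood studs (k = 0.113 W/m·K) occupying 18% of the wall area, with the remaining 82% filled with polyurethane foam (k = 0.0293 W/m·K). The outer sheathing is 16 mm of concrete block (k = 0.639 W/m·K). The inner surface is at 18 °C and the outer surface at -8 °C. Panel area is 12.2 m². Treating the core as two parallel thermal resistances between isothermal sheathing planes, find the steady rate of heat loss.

Q ≈ 116 W

Sheathing layers in series; stud and cavity paths in parallel between them.
R_inner = 0.019/(1.68×12.2) = 9.27×10^-4 K/W
R_stud  = 0.12/(0.113×0.18×12.2) = 0.4836 K/W
R_cav   = 0.12/(0.0293×0.82×12.2) = 0.4094 K/W
1/R_core = 1/R_stud + 1/R_cav → R_core = 0.2217 K/W
R_outer = 0.016/(0.639×12.2) = 0.002052 K/W
R_total = 0.2247 K/W
Q = ΔT/R_total = 26/0.2247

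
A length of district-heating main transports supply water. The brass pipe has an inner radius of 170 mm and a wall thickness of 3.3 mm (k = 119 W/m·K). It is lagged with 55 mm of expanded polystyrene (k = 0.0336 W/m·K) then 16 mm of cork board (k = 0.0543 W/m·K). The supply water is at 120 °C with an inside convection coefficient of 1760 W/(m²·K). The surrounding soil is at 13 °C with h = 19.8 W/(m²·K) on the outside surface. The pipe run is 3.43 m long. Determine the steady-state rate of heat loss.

Per-layer cylindrical resistances, series-summed:
R_inner film = 1/(h_i·2πr₁L) = 1/(1760×2π×0.17×3.43) = 1.551×10^-4 K/W
R_brass pipe wall = ln(173.3/170)/(2π×119×3.43) = 7.497×10^-6 K/W
R_expanded polystyrene = ln(228.3/173.3)/(2π×0.0336×3.43) = 0.3806 K/W
R_cork board = ln(244.3/228.3)/(2π×0.0543×3.43) = 0.05788 K/W
R_outer film = 1/(h_o·2πr_oL) = 1/(19.8×2π×0.2443×3.43) = 0.009593 K/W
R_total = 0.4483 K/W
Q = ΔT/R_total = 107/0.4483

Q ≈ 239 W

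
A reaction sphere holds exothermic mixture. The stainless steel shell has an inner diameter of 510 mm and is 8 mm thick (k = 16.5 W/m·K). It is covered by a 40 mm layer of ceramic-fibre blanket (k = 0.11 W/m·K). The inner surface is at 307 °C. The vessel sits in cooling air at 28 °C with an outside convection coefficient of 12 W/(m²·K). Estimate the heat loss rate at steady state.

Q ≈ 640 W

Spherical conduction: R = (1/r_in − 1/r_out)/(4πk) per layer; series-sum.
R_stainless steel shell = (1/0.255 − 1/0.263)/(4π×16.5) = 5.753×10^-4 K/W
R_ceramic-fibre blanket = (1/0.263 − 1/0.303)/(4π×0.11) = 0.3631 K/W
R_outer film = 1/(h·4πr_o²) = 1/(12×4π×0.303²) = 0.07223 K/W
R_total = 0.4359 K/W
Q = ΔT/R_total = 279/0.4359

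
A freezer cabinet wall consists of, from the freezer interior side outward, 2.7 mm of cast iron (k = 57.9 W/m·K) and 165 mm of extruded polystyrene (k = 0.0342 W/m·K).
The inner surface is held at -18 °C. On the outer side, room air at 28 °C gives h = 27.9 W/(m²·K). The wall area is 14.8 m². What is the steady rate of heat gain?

Q ≈ 140 W

Model the wall as resistances in series:
R_cast iron = L/(kA) = 0.0027/(57.9×14.8) = 3.151×10^-6 K/W
R_extruded polystyrene = L/(kA) = 0.165/(0.0342×14.8) = 0.326 K/W
R_outer film = 1/(h_o·A) = 1/(27.9×14.8) = 0.002422 K/W
R_total = 0.3284 K/W
Q = ΔT / R_total = 46 / 0.3284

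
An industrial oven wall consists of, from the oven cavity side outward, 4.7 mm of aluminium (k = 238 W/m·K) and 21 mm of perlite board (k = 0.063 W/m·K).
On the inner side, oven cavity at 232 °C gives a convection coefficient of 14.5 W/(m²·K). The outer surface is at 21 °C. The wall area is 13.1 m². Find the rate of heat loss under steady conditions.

Q ≈ 6870 W

Model the wall as resistances in series:
R_inner film = 1/(h_i·A) = 1/(14.5×13.1) = 0.005265 K/W
R_aluminium = L/(kA) = 0.0047/(238×13.1) = 1.507×10^-6 K/W
R_perlite board = L/(kA) = 0.021/(0.063×13.1) = 0.02545 K/W
R_total = 0.03071 K/W
Q = ΔT / R_total = 211 / 0.03071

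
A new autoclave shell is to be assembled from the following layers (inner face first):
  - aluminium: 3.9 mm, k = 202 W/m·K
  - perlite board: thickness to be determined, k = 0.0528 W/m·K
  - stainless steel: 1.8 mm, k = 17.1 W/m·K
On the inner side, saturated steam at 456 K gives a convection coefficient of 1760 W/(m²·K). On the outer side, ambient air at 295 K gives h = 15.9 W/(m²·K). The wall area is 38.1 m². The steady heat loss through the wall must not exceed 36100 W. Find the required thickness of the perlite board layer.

L ≈ 5.61 mm

Series thermal resistances:
R_inner film = 1/(h_i·A) = 1/(1760×38.1) = 1.491×10^-5 K/W
R_aluminium = L/(kA) = 0.0039/(202×38.1) = 5.067×10^-7 K/W
R_stainless steel = L/(kA) = 0.0018/(17.1×38.1) = 2.763×10^-6 K/W
R_outer film = 1/(h_o·A) = 1/(15.9×38.1) = 0.001651 K/W
Sum of the known resistances R_other = 0.001669 K/W
Required total resistance R_tot = ΔT/Q_allow = 161/36100 = 0.00446 K/W
R_perlite board = R_tot − R_other = 0.002791 K/W
L = R·k·A = 0.002791×0.0528×38.1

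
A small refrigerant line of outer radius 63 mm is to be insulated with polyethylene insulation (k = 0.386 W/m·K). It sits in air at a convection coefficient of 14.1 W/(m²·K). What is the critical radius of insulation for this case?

r_cr ≈ 27.4 mm

For a cylinder r_cr = k/h = 0.386/14.1
r_cr = 27.4 mm; since the bare radius (63 mm) is above r_cr, any added insulation will reduce heat loss.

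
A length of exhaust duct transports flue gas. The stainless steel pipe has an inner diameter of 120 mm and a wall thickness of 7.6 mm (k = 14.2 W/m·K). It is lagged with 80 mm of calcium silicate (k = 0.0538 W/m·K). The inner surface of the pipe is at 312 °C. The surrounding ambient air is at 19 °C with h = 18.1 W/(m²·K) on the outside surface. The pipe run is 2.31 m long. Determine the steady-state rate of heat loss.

Q ≈ 285 W

Cylindrical conduction, so R = ln(r₂/r₁)/(2πkL) per layer, in series:
R_stainless steel pipe wall = ln(67.6/60)/(2π×14.2×2.31) = 5.787×10^-4 K/W
R_calcium silicate = ln(147.6/67.6)/(2π×0.0538×2.31) = 1 K/W
R_outer film = 1/(h_o·2πr_oL) = 1/(18.1×2π×0.1476×2.31) = 0.02579 K/W
R_total = 1.026 K/W
Q = ΔT/R_total = 293/1.026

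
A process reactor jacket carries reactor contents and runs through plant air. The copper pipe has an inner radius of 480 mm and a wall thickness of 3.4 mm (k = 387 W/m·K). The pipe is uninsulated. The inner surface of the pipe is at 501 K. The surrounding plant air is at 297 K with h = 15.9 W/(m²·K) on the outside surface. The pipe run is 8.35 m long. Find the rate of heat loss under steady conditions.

Radial resistances (cylindrical: R_cond = ln(r_o/r_i)/(2πkL), R_conv = 1/(h·2πrL)):
R_copper pipe wall = ln(483.4/480)/(2π×387×8.35) = 3.476×10^-7 K/W
R_outer film = 1/(h_o·2πr_oL) = 1/(15.9×2π×0.4834×8.35) = 0.00248 K/W
R_total = 0.00248 K/W
Q = ΔT/R_total = 204/0.00248

Q ≈ 82300 W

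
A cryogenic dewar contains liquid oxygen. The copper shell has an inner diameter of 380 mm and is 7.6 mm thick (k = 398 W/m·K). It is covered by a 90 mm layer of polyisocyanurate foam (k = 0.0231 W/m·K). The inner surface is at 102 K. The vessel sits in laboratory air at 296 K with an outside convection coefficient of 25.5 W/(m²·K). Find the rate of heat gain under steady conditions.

For a spherical shell R = (1/r₁ − 1/r₂)/(4πk); film R = 1/(h·4πr²). In series:
R_copper shell = (1/0.19 − 1/0.1976)/(4π×398) = 4.047×10^-5 K/W
R_polyisocyanurate foam = (1/0.1976 − 1/0.2876)/(4π×0.0231) = 5.456 K/W
R_outer film = 1/(h·4πr_o²) = 1/(25.5×4π×0.2876²) = 0.03773 K/W
R_total = 5.493 K/W
Q = ΔT/R_total = 194/5.493

Q ≈ 35.3 W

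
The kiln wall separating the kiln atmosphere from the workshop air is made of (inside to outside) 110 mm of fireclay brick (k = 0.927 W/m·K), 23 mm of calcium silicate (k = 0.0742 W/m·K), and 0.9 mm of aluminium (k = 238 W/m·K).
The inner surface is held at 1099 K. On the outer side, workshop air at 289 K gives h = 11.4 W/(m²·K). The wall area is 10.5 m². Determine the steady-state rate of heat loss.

Model the wall as resistances in series:
R_fireclay brick = L/(kA) = 0.11/(0.927×10.5) = 0.0113 K/W
R_calcium silicate = L/(kA) = 0.023/(0.0742×10.5) = 0.02952 K/W
R_aluminium = L/(kA) = 0.0009/(238×10.5) = 3.601×10^-7 K/W
R_outer film = 1/(h_o·A) = 1/(11.4×10.5) = 0.008354 K/W
R_total = 0.04918 K/W
Q = ΔT / R_total = 810 / 0.04918

Q ≈ 16500 W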